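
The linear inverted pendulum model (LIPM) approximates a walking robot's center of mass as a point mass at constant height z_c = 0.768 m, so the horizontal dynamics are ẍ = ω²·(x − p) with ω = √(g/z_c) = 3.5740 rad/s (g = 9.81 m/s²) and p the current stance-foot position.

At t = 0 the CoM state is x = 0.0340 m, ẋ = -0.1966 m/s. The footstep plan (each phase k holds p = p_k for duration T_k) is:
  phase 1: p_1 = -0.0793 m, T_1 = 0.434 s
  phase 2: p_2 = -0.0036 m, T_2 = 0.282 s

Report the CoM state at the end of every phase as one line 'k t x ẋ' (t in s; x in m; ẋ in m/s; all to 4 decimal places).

phase 1: p=-0.0793, T=0.434, ωT=1.551116, cosh=2.464371, sinh=2.252360; start (x,ẋ)=(0.034000, -0.196600) → end (x,ẋ)=(0.076015, 0.427562)
phase 2: p=-0.0036, T=0.282, ωT=1.007868, cosh=1.552375, sinh=1.187379; start (x,ẋ)=(0.076015, 0.427562) → end (x,ẋ)=(0.262039, 1.001596)

1 0.4340 0.0760 0.4276
2 0.7160 0.2620 1.0016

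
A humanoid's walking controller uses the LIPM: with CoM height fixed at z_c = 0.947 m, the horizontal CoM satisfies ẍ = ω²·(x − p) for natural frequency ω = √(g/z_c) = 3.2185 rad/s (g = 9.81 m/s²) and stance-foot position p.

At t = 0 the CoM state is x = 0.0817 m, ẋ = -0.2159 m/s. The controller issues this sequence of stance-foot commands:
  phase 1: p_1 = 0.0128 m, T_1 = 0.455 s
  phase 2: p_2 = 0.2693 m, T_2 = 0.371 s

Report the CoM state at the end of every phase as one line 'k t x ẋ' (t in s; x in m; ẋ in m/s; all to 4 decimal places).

1 0.4550 0.0325 -0.0379
2 0.8260 -0.1751 -1.2108

phase 1: p=0.0128, T=0.455, ωT=1.464418, cosh=2.278118, sinh=2.046905; start (x,ẋ)=(0.081700, -0.215900) → end (x,ẋ)=(0.032454, -0.037935)
phase 2: p=0.2693, T=0.371, ωT=1.194063, cosh=1.801727, sinh=1.498739; start (x,ẋ)=(0.032454, -0.037935) → end (x,ẋ)=(-0.175097, -1.210820)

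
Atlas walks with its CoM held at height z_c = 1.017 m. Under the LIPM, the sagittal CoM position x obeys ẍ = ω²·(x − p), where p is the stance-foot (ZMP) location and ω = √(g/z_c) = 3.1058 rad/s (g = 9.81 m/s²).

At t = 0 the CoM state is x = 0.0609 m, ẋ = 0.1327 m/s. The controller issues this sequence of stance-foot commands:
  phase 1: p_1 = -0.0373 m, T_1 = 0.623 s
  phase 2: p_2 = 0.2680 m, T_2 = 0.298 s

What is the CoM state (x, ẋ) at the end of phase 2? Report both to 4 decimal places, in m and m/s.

phase 1: p=-0.0373, T=0.623, ωT=1.934913, cosh=3.533941, sinh=3.389504; start (x,ẋ)=(0.060900, 0.132700) → end (x,ẋ)=(0.454555, 1.502717)
phase 2: p=0.2680, T=0.298, ωT=0.925528, cosh=1.459762, sinh=1.063440; start (x,ẋ)=(0.454555, 1.502717) → end (x,ẋ)=(1.054862, 2.809767)

x = 1.0549, ẋ = 2.8098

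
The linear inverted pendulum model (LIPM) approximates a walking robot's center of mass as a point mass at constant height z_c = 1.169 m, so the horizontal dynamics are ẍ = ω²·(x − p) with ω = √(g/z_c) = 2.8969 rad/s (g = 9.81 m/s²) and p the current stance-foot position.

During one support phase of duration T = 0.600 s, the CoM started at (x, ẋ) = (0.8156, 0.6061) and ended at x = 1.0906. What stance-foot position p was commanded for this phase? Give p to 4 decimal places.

ωT = 2.8969·0.600 = 1.738140; cosh(ωT) = 2.931302, sinh(ωT) = 2.755455
x(T) = p + (x₀−p)·cosh(ωT) + (ẋ₀/ω)·sinh(ωT) ⇒ p·(1 − cosh) = x(T) − x₀·cosh − (ẋ₀/ω)·sinh
numerator   = 1.0906 − (0.8156)·2.931302 − (0.6061/2.8969)·2.755455 = -1.876676
denominator = 1 − 2.931302 = -1.931302
p = -1.876676 / -1.931302 = 0.9717

p = 0.9717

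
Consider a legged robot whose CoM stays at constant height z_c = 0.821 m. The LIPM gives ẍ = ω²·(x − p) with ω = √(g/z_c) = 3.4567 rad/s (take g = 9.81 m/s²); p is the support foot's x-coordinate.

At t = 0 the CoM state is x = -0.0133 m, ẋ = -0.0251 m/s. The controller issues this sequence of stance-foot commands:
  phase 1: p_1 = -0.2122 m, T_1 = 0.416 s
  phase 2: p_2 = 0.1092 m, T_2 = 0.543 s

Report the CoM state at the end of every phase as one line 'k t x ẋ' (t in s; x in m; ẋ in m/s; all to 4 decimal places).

phase 1: p=-0.2122, T=0.416, ωT=1.437987, cosh=2.224807, sinh=1.987402; start (x,ẋ)=(-0.013300, -0.025100) → end (x,ẋ)=(0.215883, 1.310571)
phase 2: p=0.1092, T=0.543, ωT=1.876988, cosh=3.343423, sinh=3.190373; start (x,ẋ)=(0.215883, 1.310571) → end (x,ẋ)=(1.675483, 5.558312)

1 0.4160 0.2159 1.3106
2 0.9590 1.6755 5.5583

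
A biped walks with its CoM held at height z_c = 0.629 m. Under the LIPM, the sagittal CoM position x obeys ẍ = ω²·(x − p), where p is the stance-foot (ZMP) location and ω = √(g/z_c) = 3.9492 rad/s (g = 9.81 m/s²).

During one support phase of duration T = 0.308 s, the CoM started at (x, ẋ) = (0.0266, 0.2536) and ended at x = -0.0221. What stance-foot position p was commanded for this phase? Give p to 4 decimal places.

ωT = 3.9492·0.308 = 1.216354; cosh(ωT) = 1.835584, sinh(ωT) = 1.539275
x(T) = p + (x₀−p)·cosh(ωT) + (ẋ₀/ω)·sinh(ωT) ⇒ p·(1 − cosh) = x(T) − x₀·cosh − (ẋ₀/ω)·sinh
numerator   = -0.0221 − (0.0266)·1.835584 − (0.2536/3.9492)·1.539275 = -0.169772
denominator = 1 − 1.835584 = -0.835584
p = -0.169772 / -0.835584 = 0.2032

p = 0.2032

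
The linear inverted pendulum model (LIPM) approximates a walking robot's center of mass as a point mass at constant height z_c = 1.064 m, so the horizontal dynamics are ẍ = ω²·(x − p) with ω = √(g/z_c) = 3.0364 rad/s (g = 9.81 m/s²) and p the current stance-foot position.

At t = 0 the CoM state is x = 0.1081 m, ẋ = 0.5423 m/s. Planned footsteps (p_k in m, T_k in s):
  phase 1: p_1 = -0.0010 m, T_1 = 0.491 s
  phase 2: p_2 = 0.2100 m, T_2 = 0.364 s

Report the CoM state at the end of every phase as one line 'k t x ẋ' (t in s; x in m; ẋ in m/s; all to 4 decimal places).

phase 1: p=-0.0010, T=0.491, ωT=1.490872, cosh=2.333072, sinh=2.107896; start (x,ẋ)=(0.108100, 0.542300) → end (x,ẋ)=(0.630008, 1.963510)
phase 2: p=0.2100, T=0.364, ωT=1.105250, cosh=1.675553, sinh=1.344425; start (x,ẋ)=(0.630008, 1.963510) → end (x,ẋ)=(1.783127, 5.004526)

1 0.4910 0.6300 1.9635
2 0.8550 1.7831 5.0045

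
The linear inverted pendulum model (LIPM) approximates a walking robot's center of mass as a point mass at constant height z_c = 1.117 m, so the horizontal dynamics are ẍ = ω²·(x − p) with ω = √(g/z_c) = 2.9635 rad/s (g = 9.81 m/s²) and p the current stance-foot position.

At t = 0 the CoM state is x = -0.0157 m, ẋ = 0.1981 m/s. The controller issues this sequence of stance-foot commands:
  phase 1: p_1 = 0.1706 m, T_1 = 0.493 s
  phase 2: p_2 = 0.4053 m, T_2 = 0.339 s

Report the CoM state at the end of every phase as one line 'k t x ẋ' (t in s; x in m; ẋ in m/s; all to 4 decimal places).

phase 1: p=0.1706, T=0.493, ωT=1.461005, cosh=2.271147, sinh=2.039144; start (x,ẋ)=(-0.015700, 0.198100) → end (x,ẋ)=(-0.116205, -0.675897)
phase 2: p=0.4053, T=0.339, ωT=1.004627, cosh=1.548534, sinh=1.182353; start (x,ẋ)=(-0.116205, -0.675897) → end (x,ẋ)=(-0.671932, -2.873952)

1 0.4930 -0.1162 -0.6759
2 0.8320 -0.6719 -2.8740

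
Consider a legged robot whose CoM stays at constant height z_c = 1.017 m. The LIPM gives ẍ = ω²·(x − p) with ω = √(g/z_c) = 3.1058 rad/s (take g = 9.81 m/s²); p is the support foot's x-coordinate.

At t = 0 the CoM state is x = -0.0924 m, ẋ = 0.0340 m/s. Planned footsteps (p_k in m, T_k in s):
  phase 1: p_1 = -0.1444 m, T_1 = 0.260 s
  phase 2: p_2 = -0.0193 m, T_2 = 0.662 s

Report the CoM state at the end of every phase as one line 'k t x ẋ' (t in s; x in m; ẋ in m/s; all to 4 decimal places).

1 0.2600 -0.0647 0.1908
2 0.9220 0.0366 0.2160

phase 1: p=-0.1444, T=0.260, ωT=0.807508, cosh=1.344141, sinh=0.898173; start (x,ẋ)=(-0.092400, 0.034000) → end (x,ẋ)=(-0.064672, 0.190757)
phase 2: p=-0.0193, T=0.662, ωT=2.056040, cosh=3.971459, sinh=3.843499; start (x,ẋ)=(-0.064672, 0.190757) → end (x,ẋ)=(0.036573, 0.215970)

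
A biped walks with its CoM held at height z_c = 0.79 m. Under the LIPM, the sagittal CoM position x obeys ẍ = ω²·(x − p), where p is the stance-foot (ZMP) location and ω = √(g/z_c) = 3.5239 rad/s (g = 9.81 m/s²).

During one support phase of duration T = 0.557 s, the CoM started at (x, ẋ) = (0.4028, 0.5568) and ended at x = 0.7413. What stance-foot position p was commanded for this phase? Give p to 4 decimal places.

ωT = 3.5239·0.557 = 1.962812; cosh(ωT) = 3.629892, sinh(ωT) = 3.489429
x(T) = p + (x₀−p)·cosh(ωT) + (ẋ₀/ω)·sinh(ωT) ⇒ p·(1 − cosh) = x(T) − x₀·cosh − (ẋ₀/ω)·sinh
numerator   = 0.7413 − (0.4028)·3.629892 − (0.5568/3.5239)·3.489429 = -1.272174
denominator = 1 − 3.629892 = -2.629892
p = -1.272174 / -2.629892 = 0.4837

p = 0.4837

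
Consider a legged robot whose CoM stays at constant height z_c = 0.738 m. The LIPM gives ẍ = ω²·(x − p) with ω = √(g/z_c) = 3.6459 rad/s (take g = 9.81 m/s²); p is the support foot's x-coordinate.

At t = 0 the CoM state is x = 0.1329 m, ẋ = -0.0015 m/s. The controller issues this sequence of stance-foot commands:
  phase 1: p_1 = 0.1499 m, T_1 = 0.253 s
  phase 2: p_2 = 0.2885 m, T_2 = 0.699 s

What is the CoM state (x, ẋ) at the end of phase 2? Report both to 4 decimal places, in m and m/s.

phase 1: p=0.1499, T=0.253, ωT=0.922413, cosh=1.456455, sinh=1.058897; start (x,ẋ)=(0.132900, -0.001500) → end (x,ẋ)=(0.124705, -0.067815)
phase 2: p=0.2885, T=0.699, ωT=2.548484, cosh=6.432952, sinh=6.354752; start (x,ẋ)=(0.124705, -0.067815) → end (x,ẋ)=(-0.883389, -4.231194)

x = -0.8834, ẋ = -4.2312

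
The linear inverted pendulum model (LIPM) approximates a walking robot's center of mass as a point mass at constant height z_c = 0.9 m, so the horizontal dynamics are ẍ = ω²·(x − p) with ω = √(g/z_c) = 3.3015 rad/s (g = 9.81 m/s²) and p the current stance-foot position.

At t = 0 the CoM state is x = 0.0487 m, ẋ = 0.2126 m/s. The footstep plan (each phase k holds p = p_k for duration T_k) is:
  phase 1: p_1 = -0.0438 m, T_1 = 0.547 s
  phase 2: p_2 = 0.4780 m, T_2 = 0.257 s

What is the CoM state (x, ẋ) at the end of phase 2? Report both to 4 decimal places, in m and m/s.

phase 1: p=-0.0438, T=0.547, ωT=1.805921, cosh=3.124947, sinh=2.960624; start (x,ẋ)=(0.048700, 0.212600) → end (x,ẋ)=(0.435907, 1.568505)
phase 2: p=0.4780, T=0.257, ωT=0.848486, cosh=1.382084, sinh=0.954022; start (x,ẋ)=(0.435907, 1.568505) → end (x,ẋ)=(0.873069, 2.035225)

x = 0.8731, ẋ = 2.0352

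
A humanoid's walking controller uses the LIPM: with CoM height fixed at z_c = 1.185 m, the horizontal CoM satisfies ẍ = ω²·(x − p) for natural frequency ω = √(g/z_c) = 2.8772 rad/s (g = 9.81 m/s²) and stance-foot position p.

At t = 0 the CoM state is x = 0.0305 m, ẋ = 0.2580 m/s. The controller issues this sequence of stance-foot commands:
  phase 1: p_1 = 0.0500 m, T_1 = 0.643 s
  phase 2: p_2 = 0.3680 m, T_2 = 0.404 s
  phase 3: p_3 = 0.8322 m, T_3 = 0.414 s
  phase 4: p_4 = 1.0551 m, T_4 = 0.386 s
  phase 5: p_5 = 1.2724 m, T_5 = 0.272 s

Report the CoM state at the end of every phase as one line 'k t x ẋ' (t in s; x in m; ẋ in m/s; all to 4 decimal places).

1 0.6430 0.2646 0.6667
2 1.0470 0.5207 0.7409
3 1.4610 0.6569 -0.0068
4 1.8470 0.3818 -1.5621
5 2.1190 -0.3747 -4.2817

phase 1: p=0.0500, T=0.643, ωT=1.850040, cosh=3.258651, sinh=3.101420; start (x,ẋ)=(0.030500, 0.258000) → end (x,ẋ)=(0.264562, 0.666726)
phase 2: p=0.3680, T=0.404, ωT=1.162389, cosh=1.755150, sinh=1.442412; start (x,ẋ)=(0.264562, 0.666726) → end (x,ẋ)=(0.520697, 0.740926)
phase 3: p=0.8322, T=0.414, ωT=1.191161, cosh=1.797384, sinh=1.493515; start (x,ẋ)=(0.520697, 0.740926) → end (x,ẋ)=(0.656915, -0.006843)
phase 4: p=1.0551, T=0.386, ωT=1.110599, cosh=1.682769, sinh=1.353408; start (x,ẋ)=(0.656915, -0.006843) → end (x,ẋ)=(0.381827, -1.562059)
phase 5: p=1.2724, T=0.272, ωT=0.782598, cosh=1.322182, sinh=0.864966; start (x,ẋ)=(0.381827, -1.562059) → end (x,ẋ)=(-0.374698, -4.281678)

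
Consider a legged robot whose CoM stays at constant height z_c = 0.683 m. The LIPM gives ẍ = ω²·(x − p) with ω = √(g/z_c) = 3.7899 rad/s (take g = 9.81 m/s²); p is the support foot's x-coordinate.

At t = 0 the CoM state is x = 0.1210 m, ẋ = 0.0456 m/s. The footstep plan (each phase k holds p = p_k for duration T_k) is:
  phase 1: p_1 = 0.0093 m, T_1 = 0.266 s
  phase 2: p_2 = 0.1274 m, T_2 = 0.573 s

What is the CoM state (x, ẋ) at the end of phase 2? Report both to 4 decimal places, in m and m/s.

x = 1.0920, ẋ = 3.6910

phase 1: p=0.0093, T=0.266, ωT=1.008113, cosh=1.552666, sinh=1.187760; start (x,ẋ)=(0.121000, 0.045600) → end (x,ẋ)=(0.197024, 0.573618)
phase 2: p=0.1274, T=0.573, ωT=2.171613, cosh=4.443207, sinh=4.329213; start (x,ẋ)=(0.197024, 0.573618) → end (x,ẋ)=(1.091999, 3.691043)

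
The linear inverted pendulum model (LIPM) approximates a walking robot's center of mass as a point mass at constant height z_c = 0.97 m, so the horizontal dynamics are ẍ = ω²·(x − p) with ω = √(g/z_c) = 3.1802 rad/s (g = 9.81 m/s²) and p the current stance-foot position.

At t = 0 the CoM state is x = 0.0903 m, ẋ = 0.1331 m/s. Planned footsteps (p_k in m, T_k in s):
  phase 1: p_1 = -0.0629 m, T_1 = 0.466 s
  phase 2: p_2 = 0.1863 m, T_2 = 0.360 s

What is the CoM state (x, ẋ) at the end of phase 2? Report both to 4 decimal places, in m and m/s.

x = 1.1080, ẋ = 3.1577

phase 1: p=-0.0629, T=0.466, ωT=1.481973, cosh=2.314406, sinh=2.087217; start (x,ẋ)=(0.090300, 0.133100) → end (x,ẋ)=(0.379023, 1.324953)
phase 2: p=0.1863, T=0.360, ωT=1.144872, cosh=1.730152, sinh=1.411887; start (x,ẋ)=(0.379023, 1.324953) → end (x,ẋ)=(1.107968, 3.157711)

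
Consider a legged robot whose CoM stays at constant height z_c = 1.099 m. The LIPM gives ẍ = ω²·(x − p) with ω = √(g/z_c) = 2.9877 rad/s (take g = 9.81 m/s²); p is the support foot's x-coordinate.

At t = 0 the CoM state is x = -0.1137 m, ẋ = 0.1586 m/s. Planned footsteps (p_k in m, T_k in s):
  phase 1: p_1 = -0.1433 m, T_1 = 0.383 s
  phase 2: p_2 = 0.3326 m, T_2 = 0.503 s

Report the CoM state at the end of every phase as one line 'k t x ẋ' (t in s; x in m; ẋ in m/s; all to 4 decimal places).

1 0.3830 -0.0172 0.3990
2 0.8860 -0.2071 -1.2912

phase 1: p=-0.1433, T=0.383, ωT=1.144289, cosh=1.729329, sinh=1.410879; start (x,ẋ)=(-0.113700, 0.158600) → end (x,ẋ)=(-0.017216, 0.399044)
phase 2: p=0.3326, T=0.503, ωT=1.502813, cosh=2.358409, sinh=2.135905; start (x,ẋ)=(-0.017216, 0.399044) → end (x,ẋ)=(-0.207133, -1.291225)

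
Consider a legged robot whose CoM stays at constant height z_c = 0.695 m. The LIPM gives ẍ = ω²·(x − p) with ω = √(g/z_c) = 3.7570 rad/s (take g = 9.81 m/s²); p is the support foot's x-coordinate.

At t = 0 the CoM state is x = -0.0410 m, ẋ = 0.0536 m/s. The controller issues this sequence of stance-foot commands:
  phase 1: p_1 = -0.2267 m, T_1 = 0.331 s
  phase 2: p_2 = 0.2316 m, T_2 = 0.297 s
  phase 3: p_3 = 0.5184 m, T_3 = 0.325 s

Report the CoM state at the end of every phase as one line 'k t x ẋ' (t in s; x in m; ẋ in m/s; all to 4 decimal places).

phase 1: p=-0.2267, T=0.331, ωT=1.243567, cosh=1.878158, sinh=1.589804; start (x,ẋ)=(-0.041000, 0.053600) → end (x,ẋ)=(0.144755, 1.209836)
phase 2: p=0.2316, T=0.297, ωT=1.115829, cosh=1.689870, sinh=1.362227; start (x,ẋ)=(0.144755, 1.209836) → end (x,ẋ)=(0.523510, 1.600003)
phase 3: p=0.5184, T=0.325, ωT=1.221025, cosh=1.842795, sinh=1.547867; start (x,ẋ)=(0.523510, 1.600003) → end (x,ẋ)=(1.187011, 2.978194)

1 0.3310 0.1448 1.2098
2 0.6280 0.5235 1.6000
3 0.9530 1.1870 2.9782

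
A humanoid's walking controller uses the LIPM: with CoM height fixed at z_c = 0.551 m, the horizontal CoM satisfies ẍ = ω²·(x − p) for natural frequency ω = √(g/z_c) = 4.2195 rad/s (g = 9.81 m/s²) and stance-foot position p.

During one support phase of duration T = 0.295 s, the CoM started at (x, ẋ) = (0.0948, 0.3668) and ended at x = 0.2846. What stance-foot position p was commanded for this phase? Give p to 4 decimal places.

ωT = 4.2195·0.295 = 1.244752; cosh(ωT) = 1.880044, sinh(ωT) = 1.592032
x(T) = p + (x₀−p)·cosh(ωT) + (ẋ₀/ω)·sinh(ωT) ⇒ p·(1 − cosh) = x(T) − x₀·cosh − (ẋ₀/ω)·sinh
numerator   = 0.2846 − (0.0948)·1.880044 − (0.3668/4.2195)·1.592032 = -0.032023
denominator = 1 − 1.880044 = -0.880044
p = -0.032023 / -0.880044 = 0.0364

p = 0.0364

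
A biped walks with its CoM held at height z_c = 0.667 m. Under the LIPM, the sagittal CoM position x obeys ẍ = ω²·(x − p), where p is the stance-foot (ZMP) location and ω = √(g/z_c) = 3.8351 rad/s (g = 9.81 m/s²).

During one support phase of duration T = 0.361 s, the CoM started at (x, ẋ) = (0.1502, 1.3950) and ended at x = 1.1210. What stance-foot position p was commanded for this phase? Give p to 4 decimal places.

p = -0.1085

ωT = 3.8351·0.361 = 1.384471; cosh(ωT) = 2.121585, sinh(ωT) = 1.871129
x(T) = p + (x₀−p)·cosh(ωT) + (ẋ₀/ω)·sinh(ωT) ⇒ p·(1 − cosh) = x(T) − x₀·cosh − (ẋ₀/ω)·sinh
numerator   = 1.1210 − (0.1502)·2.121585 − (1.3950/3.8351)·1.871129 = 0.121723
denominator = 1 − 2.121585 = -1.121585
p = 0.121723 / -1.121585 = -0.1085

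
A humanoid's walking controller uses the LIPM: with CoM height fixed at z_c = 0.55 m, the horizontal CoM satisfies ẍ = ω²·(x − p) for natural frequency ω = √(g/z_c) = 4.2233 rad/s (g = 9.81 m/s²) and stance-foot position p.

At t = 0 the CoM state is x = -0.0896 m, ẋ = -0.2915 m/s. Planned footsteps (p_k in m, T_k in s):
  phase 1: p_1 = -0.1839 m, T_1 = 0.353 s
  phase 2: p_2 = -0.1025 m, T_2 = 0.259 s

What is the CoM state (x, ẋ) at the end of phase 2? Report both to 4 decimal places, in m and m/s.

x = -0.0639, ẋ = 0.2261

phase 1: p=-0.1839, T=0.353, ωT=1.490825, cosh=2.332972, sinh=2.107785; start (x,ẋ)=(-0.089600, -0.291500) → end (x,ẋ)=(-0.109384, 0.159379)
phase 2: p=-0.1025, T=0.259, ωT=1.093835, cosh=1.660316, sinh=1.325386; start (x,ẋ)=(-0.109384, 0.159379) → end (x,ẋ)=(-0.063912, 0.226087)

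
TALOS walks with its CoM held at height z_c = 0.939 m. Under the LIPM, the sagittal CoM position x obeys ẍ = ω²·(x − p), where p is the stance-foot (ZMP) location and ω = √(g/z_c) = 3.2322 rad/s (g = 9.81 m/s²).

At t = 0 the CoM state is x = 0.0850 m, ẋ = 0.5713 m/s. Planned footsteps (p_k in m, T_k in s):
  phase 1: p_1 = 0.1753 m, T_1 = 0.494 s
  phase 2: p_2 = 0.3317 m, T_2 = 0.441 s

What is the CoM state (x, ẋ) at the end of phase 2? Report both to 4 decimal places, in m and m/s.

x = 0.8688, ẋ = 1.8994

phase 1: p=0.1753, T=0.494, ωT=1.596707, cosh=2.569655, sinh=2.367093; start (x,ẋ)=(0.085000, 0.571300) → end (x,ẋ)=(0.361650, 0.777166)
phase 2: p=0.3317, T=0.441, ωT=1.425400, cosh=2.199967, sinh=1.959555; start (x,ẋ)=(0.361650, 0.777166) → end (x,ẋ)=(0.868754, 1.899434)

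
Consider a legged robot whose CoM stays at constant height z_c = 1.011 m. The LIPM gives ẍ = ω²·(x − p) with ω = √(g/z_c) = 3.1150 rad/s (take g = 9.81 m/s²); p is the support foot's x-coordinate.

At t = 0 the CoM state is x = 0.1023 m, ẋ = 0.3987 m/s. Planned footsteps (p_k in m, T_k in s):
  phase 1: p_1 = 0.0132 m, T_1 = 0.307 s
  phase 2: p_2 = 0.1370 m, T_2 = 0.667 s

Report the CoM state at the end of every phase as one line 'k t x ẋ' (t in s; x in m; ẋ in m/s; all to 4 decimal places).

1 0.3070 0.2882 0.9031
2 0.9740 1.8896 5.5135

phase 1: p=0.0132, T=0.307, ωT=0.956305, cosh=1.493187, sinh=1.108877; start (x,ẋ)=(0.102300, 0.398700) → end (x,ẋ)=(0.288172, 0.903099)
phase 2: p=0.1370, T=0.667, ωT=2.077705, cosh=4.055668, sinh=3.930451; start (x,ẋ)=(0.288172, 0.903099) → end (x,ẋ)=(1.889618, 5.513522)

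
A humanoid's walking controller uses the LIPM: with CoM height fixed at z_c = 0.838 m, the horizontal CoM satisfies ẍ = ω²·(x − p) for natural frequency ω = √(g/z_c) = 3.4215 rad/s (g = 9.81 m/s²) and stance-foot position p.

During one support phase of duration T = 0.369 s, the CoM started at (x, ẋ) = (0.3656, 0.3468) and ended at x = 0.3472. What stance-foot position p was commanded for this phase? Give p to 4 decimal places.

p = 0.5672

ωT = 3.4215·0.369 = 1.262533; cosh(ωT) = 1.908650, sinh(ωT) = 1.625714
x(T) = p + (x₀−p)·cosh(ωT) + (ẋ₀/ω)·sinh(ωT) ⇒ p·(1 − cosh) = x(T) − x₀·cosh − (ẋ₀/ω)·sinh
numerator   = 0.3472 − (0.3656)·1.908650 − (0.3468/3.4215)·1.625714 = -0.515383
denominator = 1 − 1.908650 = -0.908650
p = -0.515383 / -0.908650 = 0.5672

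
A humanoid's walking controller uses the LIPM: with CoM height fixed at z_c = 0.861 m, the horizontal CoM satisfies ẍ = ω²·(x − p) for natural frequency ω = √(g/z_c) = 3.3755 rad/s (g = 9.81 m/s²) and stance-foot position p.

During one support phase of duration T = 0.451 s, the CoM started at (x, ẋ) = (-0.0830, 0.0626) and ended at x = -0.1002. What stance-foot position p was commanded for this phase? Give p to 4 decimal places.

ωT = 3.3755·0.451 = 1.522351; cosh(ωT) = 2.400592, sinh(ωT) = 2.182393
x(T) = p + (x₀−p)·cosh(ωT) + (ẋ₀/ω)·sinh(ωT) ⇒ p·(1 − cosh) = x(T) − x₀·cosh − (ẋ₀/ω)·sinh
numerator   = -0.1002 − (-0.0830)·2.400592 − (0.0626/3.3755)·2.182393 = 0.058576
denominator = 1 − 2.400592 = -1.400592
p = 0.058576 / -1.400592 = -0.0418

p = -0.0418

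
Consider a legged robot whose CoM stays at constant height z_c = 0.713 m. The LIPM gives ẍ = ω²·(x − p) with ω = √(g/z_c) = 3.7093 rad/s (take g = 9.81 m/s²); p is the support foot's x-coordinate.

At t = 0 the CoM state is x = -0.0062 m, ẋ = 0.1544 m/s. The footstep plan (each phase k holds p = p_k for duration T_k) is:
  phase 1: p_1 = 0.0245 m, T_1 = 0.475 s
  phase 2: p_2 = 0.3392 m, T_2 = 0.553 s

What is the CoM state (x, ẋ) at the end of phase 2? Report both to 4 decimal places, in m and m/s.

phase 1: p=0.0245, T=0.475, ωT=1.761917, cosh=2.997654, sinh=2.825939; start (x,ẋ)=(-0.006200, 0.154400) → end (x,ẋ)=(0.050102, 0.141033)
phase 2: p=0.3392, T=0.553, ωT=2.051243, cosh=3.953068, sinh=3.824493; start (x,ẋ)=(0.050102, 0.141033) → end (x,ẋ)=(-0.658212, -3.543688)

x = -0.6582, ẋ = -3.5437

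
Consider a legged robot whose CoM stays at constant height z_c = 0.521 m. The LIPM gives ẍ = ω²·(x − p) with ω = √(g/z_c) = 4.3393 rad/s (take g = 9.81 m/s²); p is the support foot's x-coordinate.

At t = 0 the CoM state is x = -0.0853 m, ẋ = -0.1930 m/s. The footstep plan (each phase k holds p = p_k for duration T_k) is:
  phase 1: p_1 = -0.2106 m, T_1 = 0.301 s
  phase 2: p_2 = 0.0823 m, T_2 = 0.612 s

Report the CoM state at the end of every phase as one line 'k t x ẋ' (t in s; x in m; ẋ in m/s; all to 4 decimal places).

phase 1: p=-0.2106, T=0.301, ωT=1.306129, cosh=1.981361, sinh=1.710495; start (x,ẋ)=(-0.085300, -0.193000) → end (x,ẋ)=(-0.038413, 0.547618)
phase 2: p=0.0823, T=0.612, ωT=2.655652, cosh=7.152256, sinh=7.082003; start (x,ẋ)=(-0.038413, 0.547618) → end (x,ẋ)=(0.112672, 0.207064)

1 0.3010 -0.0384 0.5476
2 0.9130 0.1127 0.2071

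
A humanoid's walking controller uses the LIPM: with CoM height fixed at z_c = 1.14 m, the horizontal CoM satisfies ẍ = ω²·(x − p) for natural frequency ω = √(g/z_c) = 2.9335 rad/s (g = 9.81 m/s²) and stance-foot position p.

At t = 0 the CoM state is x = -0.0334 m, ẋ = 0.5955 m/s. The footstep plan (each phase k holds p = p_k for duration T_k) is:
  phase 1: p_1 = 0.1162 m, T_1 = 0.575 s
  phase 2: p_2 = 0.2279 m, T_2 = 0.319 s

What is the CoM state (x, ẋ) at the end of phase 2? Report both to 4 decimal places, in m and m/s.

phase 1: p=0.1162, T=0.575, ωT=1.686762, cosh=2.793541, sinh=2.608423; start (x,ẋ)=(-0.033400, 0.595500) → end (x,ẋ)=(0.227796, 0.518843)
phase 2: p=0.2279, T=0.319, ωT=0.935786, cosh=1.470747, sinh=1.078470; start (x,ẋ)=(0.227796, 0.518843) → end (x,ẋ)=(0.418494, 0.762757)

x = 0.4185, ẋ = 0.7628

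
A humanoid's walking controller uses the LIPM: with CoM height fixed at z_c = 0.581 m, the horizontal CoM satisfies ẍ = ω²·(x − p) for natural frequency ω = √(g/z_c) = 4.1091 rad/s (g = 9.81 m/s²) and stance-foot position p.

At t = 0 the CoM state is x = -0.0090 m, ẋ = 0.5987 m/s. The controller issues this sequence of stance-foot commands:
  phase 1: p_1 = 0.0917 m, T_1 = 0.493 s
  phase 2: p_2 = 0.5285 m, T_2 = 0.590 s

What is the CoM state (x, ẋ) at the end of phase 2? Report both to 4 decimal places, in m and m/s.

x = -0.0322, ẋ = -2.1331

phase 1: p=0.0917, T=0.493, ωT=2.025786, cosh=3.856980, sinh=3.725090; start (x,ẋ)=(-0.009000, 0.598700) → end (x,ẋ)=(0.246051, 0.767783)
phase 2: p=0.5285, T=0.590, ωT=2.424369, cosh=5.691817, sinh=5.603283; start (x,ẋ)=(0.246051, 0.767783) → end (x,ẋ)=(-0.032176, -2.133144)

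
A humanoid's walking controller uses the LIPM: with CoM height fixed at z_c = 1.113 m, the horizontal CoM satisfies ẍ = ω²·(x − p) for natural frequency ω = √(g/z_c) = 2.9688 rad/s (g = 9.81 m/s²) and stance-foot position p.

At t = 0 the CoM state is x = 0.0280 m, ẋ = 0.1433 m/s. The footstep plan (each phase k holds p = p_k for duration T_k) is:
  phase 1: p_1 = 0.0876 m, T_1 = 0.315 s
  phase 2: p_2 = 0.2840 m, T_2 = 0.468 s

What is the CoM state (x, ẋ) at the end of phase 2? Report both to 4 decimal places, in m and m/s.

x = -0.1977, ẋ = -1.2534

phase 1: p=0.0876, T=0.315, ωT=0.935172, cosh=1.470085, sinh=1.077567; start (x,ẋ)=(0.028000, 0.143300) → end (x,ẋ)=(0.051996, 0.019998)
phase 2: p=0.2840, T=0.468, ωT=1.389398, cosh=2.130830, sinh=1.881605; start (x,ẋ)=(0.051996, 0.019998) → end (x,ẋ)=(-0.197687, -1.253389)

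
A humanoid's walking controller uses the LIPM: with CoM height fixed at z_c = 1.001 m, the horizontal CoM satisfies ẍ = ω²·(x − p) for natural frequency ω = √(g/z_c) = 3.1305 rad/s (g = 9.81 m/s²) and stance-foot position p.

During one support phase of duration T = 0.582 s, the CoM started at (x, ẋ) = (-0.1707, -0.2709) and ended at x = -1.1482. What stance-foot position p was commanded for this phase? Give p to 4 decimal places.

p = 0.1593

ωT = 3.1305·0.582 = 1.821951; cosh(ωT) = 3.172811, sinh(ωT) = 3.011101
x(T) = p + (x₀−p)·cosh(ωT) + (ẋ₀/ω)·sinh(ωT) ⇒ p·(1 − cosh) = x(T) − x₀·cosh − (ẋ₀/ω)·sinh
numerator   = -1.1482 − (-0.1707)·3.172811 − (-0.2709/3.1305)·3.011101 = -0.346034
denominator = 1 − 3.172811 = -2.172811
p = -0.346034 / -2.172811 = 0.1593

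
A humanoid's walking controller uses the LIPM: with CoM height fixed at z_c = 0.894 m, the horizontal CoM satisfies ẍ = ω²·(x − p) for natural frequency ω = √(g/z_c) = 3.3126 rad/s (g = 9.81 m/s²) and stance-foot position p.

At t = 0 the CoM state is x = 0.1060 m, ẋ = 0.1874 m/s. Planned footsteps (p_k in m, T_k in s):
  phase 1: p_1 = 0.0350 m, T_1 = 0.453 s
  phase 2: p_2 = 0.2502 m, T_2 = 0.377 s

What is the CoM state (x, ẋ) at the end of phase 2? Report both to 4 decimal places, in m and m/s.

x = 0.8419, ẋ = 2.1615

phase 1: p=0.0350, T=0.453, ωT=1.500608, cosh=2.353704, sinh=2.130710; start (x,ẋ)=(0.106000, 0.187400) → end (x,ẋ)=(0.322651, 0.942216)
phase 2: p=0.2502, T=0.377, ωT=1.248850, cosh=1.886583, sinh=1.599749; start (x,ẋ)=(0.322651, 0.942216) → end (x,ẋ)=(0.841908, 2.161511)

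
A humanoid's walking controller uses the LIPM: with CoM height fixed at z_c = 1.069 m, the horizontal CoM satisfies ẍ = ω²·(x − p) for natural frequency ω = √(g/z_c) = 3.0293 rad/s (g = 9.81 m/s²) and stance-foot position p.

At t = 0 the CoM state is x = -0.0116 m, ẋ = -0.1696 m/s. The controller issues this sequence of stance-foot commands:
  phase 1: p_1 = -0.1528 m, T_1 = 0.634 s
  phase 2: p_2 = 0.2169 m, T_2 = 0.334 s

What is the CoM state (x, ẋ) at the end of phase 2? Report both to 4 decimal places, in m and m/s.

x = 0.4463, ẋ = 1.0703

phase 1: p=-0.1528, T=0.634, ωT=1.920576, cosh=3.485706, sinh=3.339184; start (x,ẋ)=(-0.011600, -0.169600) → end (x,ẋ)=(0.152432, 0.837117)
phase 2: p=0.2169, T=0.334, ωT=1.011786, cosh=1.557039, sinh=1.193470; start (x,ẋ)=(0.152432, 0.837117) → end (x,ẋ)=(0.446325, 1.070349)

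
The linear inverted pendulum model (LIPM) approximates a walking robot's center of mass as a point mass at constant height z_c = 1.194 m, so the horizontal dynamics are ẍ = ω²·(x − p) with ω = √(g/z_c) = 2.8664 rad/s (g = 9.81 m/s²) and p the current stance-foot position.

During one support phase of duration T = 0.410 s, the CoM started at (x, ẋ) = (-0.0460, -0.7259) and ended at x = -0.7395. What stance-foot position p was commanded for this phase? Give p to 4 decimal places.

ωT = 2.8664·0.410 = 1.175224; cosh(ωT) = 1.773809, sinh(ωT) = 1.465059
x(T) = p + (x₀−p)·cosh(ωT) + (ẋ₀/ω)·sinh(ωT) ⇒ p·(1 − cosh) = x(T) − x₀·cosh − (ẋ₀/ω)·sinh
numerator   = -0.7395 − (-0.0460)·1.773809 − (-0.7259/2.8664)·1.465059 = -0.286887
denominator = 1 − 1.773809 = -0.773809
p = -0.286887 / -0.773809 = 0.3707

p = 0.3707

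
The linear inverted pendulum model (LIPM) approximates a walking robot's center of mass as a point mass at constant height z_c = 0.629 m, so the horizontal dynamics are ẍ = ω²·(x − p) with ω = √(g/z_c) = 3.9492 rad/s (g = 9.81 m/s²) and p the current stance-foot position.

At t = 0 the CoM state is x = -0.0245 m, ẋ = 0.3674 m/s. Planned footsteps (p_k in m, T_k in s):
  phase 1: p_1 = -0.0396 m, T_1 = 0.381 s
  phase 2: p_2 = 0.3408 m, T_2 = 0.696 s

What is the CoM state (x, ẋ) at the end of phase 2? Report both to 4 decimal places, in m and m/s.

phase 1: p=-0.0396, T=0.381, ωT=1.504645, cosh=2.362326, sinh=2.140230; start (x,ẋ)=(-0.024500, 0.367400) → end (x,ẋ)=(0.195180, 0.995547)
phase 2: p=0.3408, T=0.696, ωT=2.748643, cosh=7.842719, sinh=7.778704; start (x,ẋ)=(0.195180, 0.995547) → end (x,ẋ)=(1.159662, 3.334394)

x = 1.1597, ẋ = 3.3344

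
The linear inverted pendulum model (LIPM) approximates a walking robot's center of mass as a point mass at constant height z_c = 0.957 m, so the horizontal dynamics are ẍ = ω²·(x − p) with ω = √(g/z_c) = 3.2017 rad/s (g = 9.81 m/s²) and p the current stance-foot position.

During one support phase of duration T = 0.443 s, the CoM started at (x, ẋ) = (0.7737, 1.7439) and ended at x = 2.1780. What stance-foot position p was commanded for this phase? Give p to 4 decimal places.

p = 0.4825

ωT = 3.2017·0.443 = 1.418353; cosh(ωT) = 2.186213, sinh(ωT) = 1.944100
x(T) = p + (x₀−p)·cosh(ωT) + (ẋ₀/ω)·sinh(ωT) ⇒ p·(1 − cosh) = x(T) − x₀·cosh − (ẋ₀/ω)·sinh
numerator   = 2.1780 − (0.7737)·2.186213 − (1.7439/3.2017)·1.944100 = -0.572384
denominator = 1 − 2.186213 = -1.186213
p = -0.572384 / -1.186213 = 0.4825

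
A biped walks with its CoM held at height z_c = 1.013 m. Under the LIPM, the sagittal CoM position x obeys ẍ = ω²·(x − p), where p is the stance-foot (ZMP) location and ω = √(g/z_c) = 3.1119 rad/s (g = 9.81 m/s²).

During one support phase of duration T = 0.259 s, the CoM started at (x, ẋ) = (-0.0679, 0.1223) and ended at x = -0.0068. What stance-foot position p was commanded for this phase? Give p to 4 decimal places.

p = -0.1434

ωT = 3.1119·0.259 = 0.805982; cosh(ωT) = 1.342772, sinh(ωT) = 0.896123
x(T) = p + (x₀−p)·cosh(ωT) + (ẋ₀/ω)·sinh(ωT) ⇒ p·(1 − cosh) = x(T) − x₀·cosh − (ẋ₀/ω)·sinh
numerator   = -0.0068 − (-0.0679)·1.342772 − (0.1223/3.1119)·0.896123 = 0.049156
denominator = 1 − 1.342772 = -0.342772
p = 0.049156 / -0.342772 = -0.1434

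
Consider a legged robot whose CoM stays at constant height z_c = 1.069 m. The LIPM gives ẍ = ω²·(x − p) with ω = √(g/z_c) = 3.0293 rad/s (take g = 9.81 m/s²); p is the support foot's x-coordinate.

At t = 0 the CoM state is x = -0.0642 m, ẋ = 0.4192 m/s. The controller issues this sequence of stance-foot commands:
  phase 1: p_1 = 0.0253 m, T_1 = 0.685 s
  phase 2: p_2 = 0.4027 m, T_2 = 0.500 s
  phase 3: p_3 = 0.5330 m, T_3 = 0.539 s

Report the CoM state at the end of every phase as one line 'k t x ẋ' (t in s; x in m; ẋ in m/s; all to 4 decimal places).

1 0.6850 0.2057 0.6331
2 1.1850 0.3852 0.2175
3 1.7240 0.3172 -0.5239

phase 1: p=0.0253, T=0.685, ωT=2.075071, cosh=4.045328, sinh=3.919780; start (x,ẋ)=(-0.064200, 0.419200) → end (x,ẋ)=(0.205669, 0.633061)
phase 2: p=0.4027, T=0.500, ωT=1.514650, cosh=2.383857, sinh=2.163972; start (x,ẋ)=(0.205669, 0.633061) → end (x,ẋ)=(0.385233, 0.217529)
phase 3: p=0.5330, T=0.539, ωT=1.632793, cosh=2.656766, sinh=2.461383; start (x,ẋ)=(0.385233, 0.217529) → end (x,ẋ)=(0.317165, -0.523867)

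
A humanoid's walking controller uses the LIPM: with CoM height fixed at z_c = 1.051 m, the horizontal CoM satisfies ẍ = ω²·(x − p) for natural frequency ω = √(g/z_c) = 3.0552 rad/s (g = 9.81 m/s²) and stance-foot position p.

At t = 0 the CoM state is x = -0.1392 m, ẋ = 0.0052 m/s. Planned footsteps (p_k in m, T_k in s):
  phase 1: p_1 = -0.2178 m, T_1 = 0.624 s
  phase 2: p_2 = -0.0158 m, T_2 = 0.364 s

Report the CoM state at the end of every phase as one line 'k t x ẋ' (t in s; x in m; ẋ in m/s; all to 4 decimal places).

1 0.6240 0.0581 0.8080
2 0.9880 0.4673 1.6674

phase 1: p=-0.2178, T=0.624, ωT=1.906445, cosh=3.438865, sinh=3.290258; start (x,ẋ)=(-0.139200, 0.005200) → end (x,ẋ)=(0.058095, 0.808000)
phase 2: p=-0.0158, T=0.364, ωT=1.112093, cosh=1.684793, sinh=1.355923; start (x,ẋ)=(0.058095, 0.808000) → end (x,ẋ)=(0.467295, 1.667431)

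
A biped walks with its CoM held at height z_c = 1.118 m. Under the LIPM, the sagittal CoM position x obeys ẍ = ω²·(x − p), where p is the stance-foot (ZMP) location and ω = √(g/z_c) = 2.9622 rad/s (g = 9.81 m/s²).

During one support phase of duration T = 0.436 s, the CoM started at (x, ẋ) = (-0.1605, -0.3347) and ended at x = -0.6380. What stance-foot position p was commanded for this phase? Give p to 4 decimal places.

p = 0.1400

ωT = 2.9622·0.436 = 1.291519; cosh(ωT) = 1.956581, sinh(ωT) = 1.681728
x(T) = p + (x₀−p)·cosh(ωT) + (ẋ₀/ω)·sinh(ωT) ⇒ p·(1 − cosh) = x(T) − x₀·cosh − (ẋ₀/ω)·sinh
numerator   = -0.6380 − (-0.1605)·1.956581 − (-0.3347/2.9622)·1.681728 = -0.133950
denominator = 1 − 1.956581 = -0.956581
p = -0.133950 / -0.956581 = 0.1400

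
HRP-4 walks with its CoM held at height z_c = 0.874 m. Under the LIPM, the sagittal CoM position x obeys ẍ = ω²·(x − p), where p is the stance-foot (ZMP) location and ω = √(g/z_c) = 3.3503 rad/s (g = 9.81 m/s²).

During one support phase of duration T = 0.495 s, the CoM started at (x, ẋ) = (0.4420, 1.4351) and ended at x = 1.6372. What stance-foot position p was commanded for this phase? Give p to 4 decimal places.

ωT = 3.3503·0.495 = 1.658398; cosh(ωT) = 2.720669, sinh(ωT) = 2.530226
x(T) = p + (x₀−p)·cosh(ωT) + (ẋ₀/ω)·sinh(ωT) ⇒ p·(1 − cosh) = x(T) − x₀·cosh − (ẋ₀/ω)·sinh
numerator   = 1.6372 − (0.4420)·2.720669 − (1.4351/3.3503)·2.530226 = -0.649157
denominator = 1 − 2.720669 = -1.720669
p = -0.649157 / -1.720669 = 0.3773

p = 0.3773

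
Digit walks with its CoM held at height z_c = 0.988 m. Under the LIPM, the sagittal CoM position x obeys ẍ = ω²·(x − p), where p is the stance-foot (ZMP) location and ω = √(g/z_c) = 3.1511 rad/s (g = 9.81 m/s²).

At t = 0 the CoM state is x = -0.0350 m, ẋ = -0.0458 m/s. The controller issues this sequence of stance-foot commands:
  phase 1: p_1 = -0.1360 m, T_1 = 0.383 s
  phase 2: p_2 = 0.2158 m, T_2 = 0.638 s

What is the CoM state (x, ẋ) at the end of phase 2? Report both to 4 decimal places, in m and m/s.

phase 1: p=-0.1360, T=0.383, ωT=1.206871, cosh=1.821070, sinh=1.521939; start (x,ẋ)=(-0.035000, -0.045800) → end (x,ẋ)=(0.025807, 0.400969)
phase 2: p=0.2158, T=0.638, ωT=2.010402, cosh=3.800126, sinh=3.666191; start (x,ẋ)=(0.025807, 0.400969) → end (x,ẋ)=(-0.039683, -0.671165)

x = -0.0397, ẋ = -0.6712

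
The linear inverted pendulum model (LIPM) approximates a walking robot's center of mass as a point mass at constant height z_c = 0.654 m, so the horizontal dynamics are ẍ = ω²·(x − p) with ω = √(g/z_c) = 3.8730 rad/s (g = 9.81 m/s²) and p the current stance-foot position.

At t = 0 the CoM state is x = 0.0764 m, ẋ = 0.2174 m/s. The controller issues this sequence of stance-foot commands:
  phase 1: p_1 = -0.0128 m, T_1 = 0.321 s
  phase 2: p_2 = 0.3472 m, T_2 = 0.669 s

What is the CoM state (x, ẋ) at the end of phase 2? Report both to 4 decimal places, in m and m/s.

x = 1.2937, ẋ = 3.7676

phase 1: p=-0.0128, T=0.321, ωT=1.243233, cosh=1.877627, sinh=1.589177; start (x,ẋ)=(0.076400, 0.217400) → end (x,ẋ)=(0.243888, 0.957211)
phase 2: p=0.3472, T=0.669, ωT=2.591037, cosh=6.709272, sinh=6.634330; start (x,ẋ)=(0.243888, 0.957211) → end (x,ẋ)=(1.293727, 3.767623)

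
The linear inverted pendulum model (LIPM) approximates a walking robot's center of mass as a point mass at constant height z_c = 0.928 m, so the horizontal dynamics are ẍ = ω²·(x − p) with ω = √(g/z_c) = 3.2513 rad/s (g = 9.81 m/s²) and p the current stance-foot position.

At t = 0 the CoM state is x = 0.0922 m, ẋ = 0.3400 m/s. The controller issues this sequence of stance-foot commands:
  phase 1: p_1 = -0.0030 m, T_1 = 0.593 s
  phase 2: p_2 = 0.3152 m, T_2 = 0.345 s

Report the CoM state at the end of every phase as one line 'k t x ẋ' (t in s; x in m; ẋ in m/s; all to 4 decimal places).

1 0.5930 0.6831 2.2352
2 0.9380 1.8833 5.4367

phase 1: p=-0.0030, T=0.593, ωT=1.928021, cosh=3.510662, sinh=3.365226; start (x,ẋ)=(0.092200, 0.340000) → end (x,ẋ)=(0.683129, 2.235243)
phase 2: p=0.3152, T=0.345, ωT=1.121698, cosh=1.697895, sinh=1.372169; start (x,ẋ)=(0.683129, 2.235243) → end (x,ẋ)=(1.883260, 5.436661)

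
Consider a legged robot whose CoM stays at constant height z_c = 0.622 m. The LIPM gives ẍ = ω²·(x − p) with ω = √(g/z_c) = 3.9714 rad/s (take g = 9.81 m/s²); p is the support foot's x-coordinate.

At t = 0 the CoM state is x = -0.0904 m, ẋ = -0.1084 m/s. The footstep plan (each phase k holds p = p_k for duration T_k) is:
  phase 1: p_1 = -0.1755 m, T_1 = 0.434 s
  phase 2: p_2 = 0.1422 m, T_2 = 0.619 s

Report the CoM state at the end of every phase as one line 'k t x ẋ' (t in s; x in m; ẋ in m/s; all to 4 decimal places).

phase 1: p=-0.1755, T=0.434, ωT=1.723588, cosh=2.891512, sinh=2.713087; start (x,ẋ)=(-0.090400, -0.108400) → end (x,ẋ)=(-0.003486, 0.603492)
phase 2: p=0.1422, T=0.619, ωT=2.458297, cosh=5.885236, sinh=5.799655; start (x,ẋ)=(-0.003486, 0.603492) → end (x,ẋ)=(0.166113, 0.196131)

1 0.4340 -0.0035 0.6035
2 1.0530 0.1661 0.1961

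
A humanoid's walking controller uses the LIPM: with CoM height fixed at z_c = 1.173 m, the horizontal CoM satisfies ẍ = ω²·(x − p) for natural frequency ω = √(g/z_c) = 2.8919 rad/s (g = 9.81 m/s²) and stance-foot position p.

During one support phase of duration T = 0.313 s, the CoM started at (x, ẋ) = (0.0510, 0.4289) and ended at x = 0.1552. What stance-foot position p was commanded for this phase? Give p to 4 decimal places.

ωT = 2.8919·0.313 = 0.905165; cosh(ωT) = 1.438407, sinh(ωT) = 1.033932
x(T) = p + (x₀−p)·cosh(ωT) + (ẋ₀/ω)·sinh(ωT) ⇒ p·(1 − cosh) = x(T) − x₀·cosh − (ẋ₀/ω)·sinh
numerator   = 0.1552 − (0.0510)·1.438407 − (0.4289/2.8919)·1.033932 = -0.071502
denominator = 1 − 1.438407 = -0.438407
p = -0.071502 / -0.438407 = 0.1631

p = 0.1631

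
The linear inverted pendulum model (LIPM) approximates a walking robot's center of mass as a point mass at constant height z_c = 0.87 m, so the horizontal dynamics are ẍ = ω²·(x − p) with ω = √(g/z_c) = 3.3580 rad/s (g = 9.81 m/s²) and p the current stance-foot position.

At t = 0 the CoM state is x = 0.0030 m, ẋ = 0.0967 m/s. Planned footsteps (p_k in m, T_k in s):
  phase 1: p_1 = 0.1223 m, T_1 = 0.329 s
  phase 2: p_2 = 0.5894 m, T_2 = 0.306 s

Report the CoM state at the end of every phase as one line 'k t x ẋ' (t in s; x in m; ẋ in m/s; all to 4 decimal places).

phase 1: p=0.1223, T=0.329, ωT=1.104782, cosh=1.674925, sinh=1.343642; start (x,ẋ)=(0.003000, 0.096700) → end (x,ẋ)=(-0.038826, -0.376310)
phase 2: p=0.5894, T=0.306, ωT=1.027548, cosh=1.576045, sinh=1.218161; start (x,ẋ)=(-0.038826, -0.376310) → end (x,ẋ)=(-0.537224, -3.162893)

1 0.3290 -0.0388 -0.3763
2 0.6350 -0.5372 -3.1629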